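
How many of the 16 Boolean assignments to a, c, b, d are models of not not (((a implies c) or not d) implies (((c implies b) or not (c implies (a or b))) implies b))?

11

Initial set: {T not not (((a implies c) or not d) implies (((c implies b) or not (c implies (a or b))) implies b))}.
T not not (((a implies c) or not d) implies (((c implies b) or not (c implies (a or b))) implies b)): drop double negation, giving T (((a implies c) or not d) implies (((c implies b) or not (c implies (a or b))) implies b)).
T (((a implies c) or not d) implies (((c implies b) or not (c implies (a or b))) implies b)): β-rule — branch into F ((a implies c) or not d)  //  T (((c implies b) or not (c implies (a or b))) implies b).
  branch 1 (add F ((a implies c) or not d)):
    F ((a implies c) or not d): α-rule — add F (a implies c), F not d.
    F (a implies c): α-rule — add T a, F c.
    ○ open, literals {a=T, c=F, d=T}.
  branch 2 (add T (((c implies b) or not (c implies (a or b))) implies b)):
    T (((c implies b) or not (c implies (a or b))) implies b): β-rule — branch into F ((c implies b) or not (c implies (a or b)))  //  T b.
      branch 2.1 (add F ((c implies b) or not (c implies (a or b)))):
        F ((c implies b) or not (c implies (a or b))): α-rule — add F (c implies b), F not (c implies (a or b)).
        F (c implies b): α-rule — add T c, F b.
        F not (c implies (a or b)): β-rule — branch into F c  //  T (a or b).
          branch 2.1.1 (add F c):
            × closes — contains both c and not c.
          branch 2.1.2 (add T (a or b)):
            T (a or b): β-rule — branch into T a  //  T b.
              branch 2.1.2.1 (add T a):
                ○ open, literals {a=T, b=F, c=T}.
              branch 2.1.2.2 (add T b):
                × closes — contains both b and not b.
      branch 2.2 (add T b):
        ○ open, literals {b=T}.
2 branches closed, 3 open.
Each open branch fixes some atoms; the unmentioned ones are free. Counting distinct full assignments: branch {a=T, c=F, d=T} (b) contributes 2 new; branch {a=T, b=F, c=T} (d) contributes 2 new; branch {b=T} (a, c, d) contributes 7 new. Total: 11.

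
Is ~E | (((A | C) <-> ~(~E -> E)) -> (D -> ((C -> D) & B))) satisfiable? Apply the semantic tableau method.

Satisfiable

Initial set: {(~E | (((A | C) <-> ~(~E -> E)) -> (D -> ((C -> D) & B))))}.
(~E | (((A | C) <-> ~(~E -> E)) -> (D -> ((C -> D) & B)))): β-rule — branch into ~E  //  (((A | C) <-> ~(~E -> E)) -> (D -> ((C -> D) & B))).
  branch 1 (add ~E):
    ○ open, literals {E=F}.
  branch 2 (add (((A | C) <-> ~(~E -> E)) -> (D -> ((C -> D) & B)))):
    (((A | C) <-> ~(~E -> E)) -> (D -> ((C -> D) & B))): β-rule — branch into ~((A | C) <-> ~(~E -> E))  //  (D -> ((C -> D) & B)).
      branch 2.1 (add ~((A | C) <-> ~(~E -> E))):
        ~((A | C) <-> ~(~E -> E)): β-rule — branch into (A | C), ~~(~E -> E)  //  ~(A | C), ~(~E -> E).
          branch 2.1.1 (add (A | C), ~~(~E -> E)):
            (A | C): β-rule — branch into A  //  C.
              branch 2.1.1.1 (add A):
                ~~(~E -> E): β-rule — branch into ~~E  //  E.
                  branch 2.1.1.1.1 (add ~~E):
                    ○ open, literals {A=T, E=T}.
                  branch 2.1.1.1.2 (add E):
                    ○ open, literals {A=T, E=T}.
              branch 2.1.1.2 (add C):
                ~~(~E -> E): β-rule — branch into ~~E  //  E.
                  branch 2.1.1.2.1 (add ~~E):
                    ○ open, literals {C=T, E=T}.
                  branch 2.1.1.2.2 (add E):
                    ○ open, literals {C=T, E=T}.
          branch 2.1.2 (add ~(A | C), ~(~E -> E)):
            ~(A | C): α-rule — add ~A, ~C.
            ~(~E -> E): α-rule — add ~E, ~E.
            ○ open, literals {A=F, C=F, E=F}.
      branch 2.2 (add (D -> ((C -> D) & B))):
        (D -> ((C -> D) & B)): β-rule — branch into ~D  //  ((C -> D) & B).
          branch 2.2.1 (add ~D):
            ○ open, literals {D=F}.
          branch 2.2.2 (add ((C -> D) & B)):
            ((C -> D) & B): α-rule — add (C -> D), B.
            (C -> D): β-rule — branch into ~C  //  D.
              branch 2.2.2.1 (add ~C):
                ○ open, literals {B=T, C=F}.
              branch 2.2.2.2 (add D):
                ○ open, literals {B=T, D=T}.
0 branches closed, 9 open.
An open branch gives a satisfying assignment: E=F.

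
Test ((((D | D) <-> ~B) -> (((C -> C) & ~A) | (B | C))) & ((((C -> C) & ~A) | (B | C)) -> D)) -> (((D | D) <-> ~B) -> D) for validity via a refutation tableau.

Valid

Assume the negation and expand:
Initial set: {~(((((D | D) <-> ~B) -> (((C -> C) & ~A) | (B | C))) & ((((C -> C) & ~A) | (B | C)) -> D)) -> (((D | D) <-> ~B) -> D))}.
~(((((D | D) <-> ~B) -> (((C -> C) & ~A) | (B | C))) & ((((C -> C) & ~A) | (B | C)) -> D)) -> (((D | D) <-> ~B) -> D)): α-rule — add ((((D | D) <-> ~B) -> (((C -> C) & ~A) | (B | C))) & ((((C -> C) & ~A) | (B | C)) -> D)), ~(((D | D) <-> ~B) -> D).
((((D | D) <-> ~B) -> (((C -> C) & ~A) | (B | C))) & ((((C -> C) & ~A) | (B | C)) -> D)): α-rule — add (((D | D) <-> ~B) -> (((C -> C) & ~A) | (B | C))), ((((C -> C) & ~A) | (B | C)) -> D).
~(((D | D) <-> ~B) -> D): α-rule — add ((D | D) <-> ~B), ~D.
(((D | D) <-> ~B) -> (((C -> C) & ~A) | (B | C))): β-rule — branch into ~((D | D) <-> ~B)  //  (((C -> C) & ~A) | (B | C)).
  branch 1 (add ~((D | D) <-> ~B)):
    ((((C -> C) & ~A) | (B | C)) -> D): β-rule — branch into ~(((C -> C) & ~A) | (B | C))  //  D.
      branch 1.1 (add ~(((C -> C) & ~A) | (B | C))):
        ~(((C -> C) & ~A) | (B | C)): α-rule — add ~((C -> C) & ~A), ~(B | C).
        ~(B | C): α-rule — add ~B, ~C.
        ((D | D) <-> ~B): β-rule — branch into (D | D), ~B  //  ~(D | D), ~~B.
          branch 1.1.1 (add (D | D), ~B):
            ~((D | D) <-> ~B): β-rule — branch into (D | D), ~~B  //  ~(D | D), ~B.
              branch 1.1.1.1 (add (D | D), ~~B):
                × closes — contains both B and ~B.
              branch 1.1.1.2 (add ~(D | D), ~B):
                ~(D | D): α-rule — add ~D, ~D.
                ~((C -> C) & ~A): β-rule — branch into ~(C -> C)  //  ~~A.
                  branch 1.1.1.2.1 (add ~(C -> C)):
                    ~(C -> C): α-rule — add C, ~C.
                    × closes — contains both C and ~C.
                  branch 1.1.1.2.2 (add ~~A):
                    (D | D): β-rule — branch into D  //  D.
                      branch 1.1.1.2.2.1 (add D):
                        × closes — contains both D and ~D.
                      branch 1.1.1.2.2.2 (add D):
                        × closes — contains both D and ~D.
          branch 1.1.2 (add ~(D | D), ~~B):
            × closes — contains both B and ~B.
      branch 1.2 (add D):
        × closes — contains both D and ~D.
  branch 2 (add (((C -> C) & ~A) | (B | C))):
    ((((C -> C) & ~A) | (B | C)) -> D): β-rule — branch into ~(((C -> C) & ~A) | (B | C))  //  D.
      branch 2.1 (add ~(((C -> C) & ~A) | (B | C))):
        ~(((C -> C) & ~A) | (B | C)): α-rule — add ~((C -> C) & ~A), ~(B | C).
        ~(B | C): α-rule — add ~B, ~C.
        ((D | D) <-> ~B): β-rule — branch into (D | D), ~B  //  ~(D | D), ~~B.
          branch 2.1.1 (add (D | D), ~B):
            (((C -> C) & ~A) | (B | C)): β-rule — branch into ((C -> C) & ~A)  //  (B | C).
              branch 2.1.1.1 (add ((C -> C) & ~A)):
                ((C -> C) & ~A): α-rule — add (C -> C), ~A.
                ~((C -> C) & ~A): β-rule — branch into ~(C -> C)  //  ~~A.
                  branch 2.1.1.1.1 (add ~(C -> C)):
                    ~(C -> C): α-rule — add C, ~C.
                    × closes — contains both C and ~C.
                  branch 2.1.1.1.2 (add ~~A):
                    × closes — contains both A and ~A.
              branch 2.1.1.2 (add (B | C)):
                ~((C -> C) & ~A): β-rule — branch into ~(C -> C)  //  ~~A.
                  branch 2.1.1.2.1 (add ~(C -> C)):
                    ~(C -> C): α-rule — add C, ~C.
                    × closes — contains both C and ~C.
                  branch 2.1.1.2.2 (add ~~A):
                    (D | D): β-rule — branch into D  //  D.
                      branch 2.1.1.2.2.1 (add D):
                        × closes — contains both D and ~D.
                      branch 2.1.1.2.2.2 (add D):
                        × closes — contains both D and ~D.
          branch 2.1.2 (add ~(D | D), ~~B):
            × closes — contains both B and ~B.
      branch 2.2 (add D):
        × closes — contains both D and ~D.
All 13 branches close.
Every branch closed, so the negation is unsatisfiable and the formula is valid.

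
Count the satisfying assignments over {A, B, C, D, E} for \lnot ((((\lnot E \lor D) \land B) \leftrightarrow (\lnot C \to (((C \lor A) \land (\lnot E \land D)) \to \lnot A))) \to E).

Initial set: {T \lnot ((((\lnot E \lor D) \land B) \leftrightarrow (\lnot C \to (((C \lor A) \land (\lnot E \land D)) \to \lnot A))) \to E)}.
T \lnot ((((\lnot E \lor D) \land B) \leftrightarrow (\lnot C \to (((C \lor A) \land (\lnot E \land D)) \to \lnot A))) \to E): α-rule — add T (((\lnot E \lor D) \land B) \leftrightarrow (\lnot C \to (((C \lor A) \land (\lnot E \land D)) \to \lnot A))), F E.
T (((\lnot E \lor D) \land B) \leftrightarrow (\lnot C \to (((C \lor A) \land (\lnot E \land D)) \to \lnot A))): β-rule — branch into T ((\lnot E \lor D) \land B), T (\lnot C \to (((C \lor A) \land (\lnot E \land D)) \to \lnot A))  //  F ((\lnot E \lor D) \land B), F (\lnot C \to (((C \lor A) \land (\lnot E \land D)) \to \lnot A)).
  branch 1 (add T ((\lnot E \lor D) \land B), T (\lnot C \to (((C \lor A) \land (\lnot E \land D)) \to \lnot A))):
    T ((\lnot E \lor D) \land B): α-rule — add T (\lnot E \lor D), T B.
    T (\lnot C \to (((C \lor A) \land (\lnot E \land D)) \to \lnot A)): β-rule — branch into F \lnot C  //  T (((C \lor A) \land (\lnot E \land D)) \to \lnot A).
      branch 1.1 (add F \lnot C):
        T (\lnot E \lor D): β-rule — branch into T \lnot E  //  T D.
          branch 1.1.1 (add T \lnot E):
            ○ open, literals {B=true, C=true, E=false}.
          branch 1.1.2 (add T D):
            ○ open, literals {B=true, C=true, D=true, E=false}.
      branch 1.2 (add T (((C \lor A) \land (\lnot E \land D)) \to \lnot A)):
        T (\lnot E \lor D): β-rule — branch into T \lnot E  //  T D.
          branch 1.2.1 (add T \lnot E):
            T (((C \lor A) \land (\lnot E \land D)) \to \lnot A): β-rule — branch into F ((C \lor A) \land (\lnot E \land D))  //  T \lnot A.
              branch 1.2.1.1 (add F ((C \lor A) \land (\lnot E \land D))):
                F ((C \lor A) \land (\lnot E \land D)): β-rule — branch into F (C \lor A)  //  F (\lnot E \land D).
                  branch 1.2.1.1.1 (add F (C \lor A)):
                    F (C \lor A): α-rule — add F C, F A.
                    ○ open, literals {A=false, B=true, C=false, E=false}.
                  branch 1.2.1.1.2 (add F (\lnot E \land D)):
                    F (\lnot E \land D): β-rule — branch into F \lnot E  //  F D.
                      branch 1.2.1.1.2.1 (add F \lnot E):
                        × closes — contains both E and \lnot E.
                      branch 1.2.1.1.2.2 (add F D):
                        ○ open, literals {B=true, D=false, E=false}.
              branch 1.2.1.2 (add T \lnot A):
                ○ open, literals {A=false, B=true, E=false}.
          branch 1.2.2 (add T D):
            T (((C \lor A) \land (\lnot E \land D)) \to \lnot A): β-rule — branch into F ((C \lor A) \land (\lnot E \land D))  //  T \lnot A.
              branch 1.2.2.1 (add F ((C \lor A) \land (\lnot E \land D))):
                F ((C \lor A) \land (\lnot E \land D)): β-rule — branch into F (C \lor A)  //  F (\lnot E \land D).
                  branch 1.2.2.1.1 (add F (C \lor A)):
                    F (C \lor A): α-rule — add F C, F A.
                    ○ open, literals {A=false, B=true, C=false, D=true, E=false}.
                  branch 1.2.2.1.2 (add F (\lnot E \land D)):
                    F (\lnot E \land D): β-rule — branch into F \lnot E  //  F D.
                      branch 1.2.2.1.2.1 (add F \lnot E):
                        × closes — contains both E and \lnot E.
                      branch 1.2.2.1.2.2 (add F D):
                        × closes — contains both D and \lnot D.
              branch 1.2.2.2 (add T \lnot A):
                ○ open, literals {A=false, B=true, D=true, E=false}.
  branch 2 (add F ((\lnot E \lor D) \land B), F (\lnot C \to (((C \lor A) \land (\lnot E \land D)) \to \lnot A))):
    F (\lnot C \to (((C \lor A) \land (\lnot E \land D)) \to \lnot A)): α-rule — add T \lnot C, F (((C \lor A) \land (\lnot E \land D)) \to \lnot A).
    F (((C \lor A) \land (\lnot E \land D)) \to \lnot A): α-rule — add T ((C \lor A) \land (\lnot E \land D)), F \lnot A.
    T ((C \lor A) \land (\lnot E \land D)): α-rule — add T (C \lor A), T (\lnot E \land D).
    T (\lnot E \land D): α-rule — add T \lnot E, T D.
    F ((\lnot E \lor D) \land B): β-rule — branch into F (\lnot E \lor D)  //  F B.
      branch 2.1 (add F (\lnot E \lor D)):
        F (\lnot E \lor D): α-rule — add F \lnot E, F D.
        × closes — contains both E and \lnot E.
      branch 2.2 (add F B):
        T (C \lor A): β-rule — branch into T C  //  T A.
          branch 2.2.1 (add T C):
            × closes — contains both C and \lnot C.
          branch 2.2.2 (add T A):
            ○ open, literals {A=true, B=false, C=false, D=true, E=false}.
5 branches closed, 8 open.
Each open branch fixes some atoms; the unmentioned ones are free. Counting distinct full assignments: branch {B=true, C=true, E=false} (A, D) contributes 4 new; branch {B=true, C=true, D=true, E=false} (A) contributes 0 new; branch {A=false, B=true, C=false, E=false} (D) contributes 2 new; branch {B=true, D=false, E=false} (A, C) contributes 1 new; branch {A=false, B=true, E=false} (C, D) contributes 0 new; branch {A=false, B=true, C=false, D=true, E=false} (none free) contributes 0 new; branch {A=false, B=true, D=true, E=false} (C) contributes 0 new; branch {A=true, B=false, C=false, D=true, E=false} (none free) contributes 1 new. Total: 8.

8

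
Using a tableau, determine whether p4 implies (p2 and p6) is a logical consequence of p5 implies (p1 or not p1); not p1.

No

Initial set: {(p5 implies (p1 or not p1)); not p1; not (p4 implies (p2 and p6))}.
not (p4 implies (p2 and p6)): α-rule — add p4, not (p2 and p6).
(p5 implies (p1 or not p1)): β-rule — branch into not p5  //  (p1 or not p1).
  branch 1 (add not p5):
    not (p2 and p6): β-rule — branch into not p2  //  not p6.
      branch 1.1 (add not p2):
        ○ open, literals {p1=F, p2=F, p4=T, p5=F}.
      branch 1.2 (add not p6):
        ○ open, literals {p1=F, p4=T, p5=F, p6=F}.
  branch 2 (add (p1 or not p1)):
    not (p2 and p6): β-rule — branch into not p2  //  not p6.
      branch 2.1 (add not p2):
        (p1 or not p1): β-rule — branch into p1  //  not p1.
          branch 2.1.1 (add p1):
            × closes — contains both p1 and not p1.
          branch 2.1.2 (add not p1):
            ○ open, literals {p1=F, p2=F, p4=T}.
      branch 2.2 (add not p6):
        (p1 or not p1): β-rule — branch into p1  //  not p1.
          branch 2.2.1 (add p1):
            × closes — contains both p1 and not p1.
          branch 2.2.2 (add not p1):
            ○ open, literals {p1=F, p4=T, p6=F}.
2 branches closed, 4 open.
An open branch gives a countermodel: p1=F, p2=F, p4=T, p5=F (unmentioned atoms arbitrary); the premises hold there but the conclusion fails.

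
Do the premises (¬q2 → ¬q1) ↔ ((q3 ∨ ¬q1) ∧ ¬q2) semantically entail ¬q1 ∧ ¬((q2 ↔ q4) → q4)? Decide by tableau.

No

Initial set: {((¬q2 → ¬q1) ↔ ((q3 ∨ ¬q1) ∧ ¬q2)); ¬(¬q1 ∧ ¬((q2 ↔ q4) → q4))}.
((¬q2 → ¬q1) ↔ ((q3 ∨ ¬q1) ∧ ¬q2)): β-rule — branch into (¬q2 → ¬q1), ((q3 ∨ ¬q1) ∧ ¬q2)  //  ¬(¬q2 → ¬q1), ¬((q3 ∨ ¬q1) ∧ ¬q2).
  branch 1 (add (¬q2 → ¬q1), ((q3 ∨ ¬q1) ∧ ¬q2)):
    ((q3 ∨ ¬q1) ∧ ¬q2): α-rule — add (q3 ∨ ¬q1), ¬q2.
    ¬(¬q1 ∧ ¬((q2 ↔ q4) → q4)): β-rule — branch into ¬¬q1  //  ¬¬((q2 ↔ q4) → q4).
      branch 1.1 (add ¬¬q1):
        (¬q2 → ¬q1): β-rule — branch into ¬¬q2  //  ¬q1.
          branch 1.1.1 (add ¬¬q2):
            × closes — contains both q2 and ¬q2.
          branch 1.1.2 (add ¬q1):
            × closes — contains both q1 and ¬q1.
      branch 1.2 (add ¬¬((q2 ↔ q4) → q4)):
        (¬q2 → ¬q1): β-rule — branch into ¬¬q2  //  ¬q1.
          branch 1.2.1 (add ¬¬q2):
            × closes — contains both q2 and ¬q2.
          branch 1.2.2 (add ¬q1):
            (q3 ∨ ¬q1): β-rule — branch into q3  //  ¬q1.
              branch 1.2.2.1 (add q3):
                ¬¬((q2 ↔ q4) → q4): β-rule — branch into ¬(q2 ↔ q4)  //  q4.
                  branch 1.2.2.1.1 (add ¬(q2 ↔ q4)):
                    ¬(q2 ↔ q4): β-rule — branch into q2, ¬q4  //  ¬q2, q4.
                      branch 1.2.2.1.1.1 (add q2, ¬q4):
                        × closes — contains both q2 and ¬q2.
                      branch 1.2.2.1.1.2 (add ¬q2, q4):
                        ○ open, literals {q1=F, q2=F, q3=T, q4=T}.
                  branch 1.2.2.1.2 (add q4):
                    ○ open, literals {q1=F, q2=F, q3=T, q4=T}.
              branch 1.2.2.2 (add ¬q1):
                ¬¬((q2 ↔ q4) → q4): β-rule — branch into ¬(q2 ↔ q4)  //  q4.
                  branch 1.2.2.2.1 (add ¬(q2 ↔ q4)):
                    ¬(q2 ↔ q4): β-rule — branch into q2, ¬q4  //  ¬q2, q4.
                      branch 1.2.2.2.1.1 (add q2, ¬q4):
                        × closes — contains both q2 and ¬q2.
                      branch 1.2.2.2.1.2 (add ¬q2, q4):
                        ○ open, literals {q1=F, q2=F, q4=T}.
                  branch 1.2.2.2.2 (add q4):
                    ○ open, literals {q1=F, q2=F, q4=T}.
  branch 2 (add ¬(¬q2 → ¬q1), ¬((q3 ∨ ¬q1) ∧ ¬q2)):
    ¬(¬q2 → ¬q1): α-rule — add ¬q2, ¬¬q1.
    ¬(¬q1 ∧ ¬((q2 ↔ q4) → q4)): β-rule — branch into ¬¬q1  //  ¬¬((q2 ↔ q4) → q4).
      branch 2.1 (add ¬¬q1):
        ¬((q3 ∨ ¬q1) ∧ ¬q2): β-rule — branch into ¬(q3 ∨ ¬q1)  //  ¬¬q2.
          branch 2.1.1 (add ¬(q3 ∨ ¬q1)):
            ¬(q3 ∨ ¬q1): α-rule — add ¬q3, ¬¬q1.
            ○ open, literals {q1=T, q2=F, q3=F}.
          branch 2.1.2 (add ¬¬q2):
            × closes — contains both q2 and ¬q2.
      branch 2.2 (add ¬¬((q2 ↔ q4) → q4)):
        ¬((q3 ∨ ¬q1) ∧ ¬q2): β-rule — branch into ¬(q3 ∨ ¬q1)  //  ¬¬q2.
          branch 2.2.1 (add ¬(q3 ∨ ¬q1)):
            ¬(q3 ∨ ¬q1): α-rule — add ¬q3, ¬¬q1.
            ¬¬((q2 ↔ q4) → q4): β-rule — branch into ¬(q2 ↔ q4)  //  q4.
              branch 2.2.1.1 (add ¬(q2 ↔ q4)):
                ¬(q2 ↔ q4): β-rule — branch into q2, ¬q4  //  ¬q2, q4.
                  branch 2.2.1.1.1 (add q2, ¬q4):
                    × closes — contains both q2 and ¬q2.
                  branch 2.2.1.1.2 (add ¬q2, q4):
                    ○ open, literals {q1=T, q2=F, q3=F, q4=T}.
              branch 2.2.1.2 (add q4):
                ○ open, literals {q1=T, q2=F, q3=F, q4=T}.
          branch 2.2.2 (add ¬¬q2):
            × closes — contains both q2 and ¬q2.
8 branches closed, 7 open.
An open branch gives a countermodel: q1=F, q2=F, q3=T, q4=T (unmentioned atoms arbitrary); the premises hold there but the conclusion fails.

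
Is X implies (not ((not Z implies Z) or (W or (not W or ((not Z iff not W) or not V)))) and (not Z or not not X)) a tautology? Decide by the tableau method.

Not valid

Assume the negation and expand:
Initial set: {not (X implies (not ((not Z implies Z) or (W or (not W or ((not Z iff not W) or not V)))) and (not Z or not not X)))}.
not (X implies (not ((not Z implies Z) or (W or (not W or ((not Z iff not W) or not V)))) and (not Z or not not X))): α-rule — add X, not (not ((not Z implies Z) or (W or (not W or ((not Z iff not W) or not V)))) and (not Z or not not X)).
not (not ((not Z implies Z) or (W or (not W or ((not Z iff not W) or not V)))) and (not Z or not not X)): β-rule — branch into not not ((not Z implies Z) or (W or (not W or ((not Z iff not W) or not V))))  //  not (not Z or not not X).
  branch 1 (add not not ((not Z implies Z) or (W or (not W or ((not Z iff not W) or not V))))):
    not not ((not Z implies Z) or (W or (not W or ((not Z iff not W) or not V)))): β-rule — branch into (not Z implies Z)  //  (W or (not W or ((not Z iff not W) or not V))).
      branch 1.1 (add (not Z implies Z)):
        (not Z implies Z): β-rule — branch into not not Z  //  Z.
          branch 1.1.1 (add not not Z):
            ○ open, literals {X=1, Z=1}.
          branch 1.1.2 (add Z):
            ○ open, literals {X=1, Z=1}.
      branch 1.2 (add (W or (not W or ((not Z iff not W) or not V)))):
        (W or (not W or ((not Z iff not W) or not V))): β-rule — branch into W  //  (not W or ((not Z iff not W) or not V)).
          branch 1.2.1 (add W):
            ○ open, literals {W=1, X=1}.
          branch 1.2.2 (add (not W or ((not Z iff not W) or not V))):
            (not W or ((not Z iff not W) or not V)): β-rule — branch into not W  //  ((not Z iff not W) or not V).
              branch 1.2.2.1 (add not W):
                ○ open, literals {W=0, X=1}.
              branch 1.2.2.2 (add ((not Z iff not W) or not V)):
                ((not Z iff not W) or not V): β-rule — branch into (not Z iff not W)  //  not V.
                  branch 1.2.2.2.1 (add (not Z iff not W)):
                    (not Z iff not W): β-rule — branch into not Z, not W  //  not not Z, not not W.
                      branch 1.2.2.2.1.1 (add not Z, not W):
                        ○ open, literals {W=0, X=1, Z=0}.
                      branch 1.2.2.2.1.2 (add not not Z, not not W):
                        ○ open, literals {W=1, X=1, Z=1}.
                  branch 1.2.2.2.2 (add not V):
                    ○ open, literals {V=0, X=1}.
  branch 2 (add not (not Z or not not X)):
    not (not Z or not not X): α-rule — add not not Z, not not not X.
    not not not X: drop double negation, giving not X.
    × closes — contains both X and not X.
1 branch closed, 7 open.
An open branch gives a countermodel: X=1, Z=1 (unmentioned atoms arbitrary); under it the original formula is false.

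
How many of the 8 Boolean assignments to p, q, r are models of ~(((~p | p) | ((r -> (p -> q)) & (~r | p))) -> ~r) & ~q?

Initial set: {(~(((~p | p) | ((r -> (p -> q)) & (~r | p))) -> ~r) & ~q)}.
(~(((~p | p) | ((r -> (p -> q)) & (~r | p))) -> ~r) & ~q): α-rule — add ~(((~p | p) | ((r -> (p -> q)) & (~r | p))) -> ~r), ~q.
~(((~p | p) | ((r -> (p -> q)) & (~r | p))) -> ~r): α-rule — add ((~p | p) | ((r -> (p -> q)) & (~r | p))), ~~r.
((~p | p) | ((r -> (p -> q)) & (~r | p))): β-rule — branch into (~p | p)  //  ((r -> (p -> q)) & (~r | p)).
  branch 1 (add (~p | p)):
    (~p | p): β-rule — branch into ~p  //  p.
      branch 1.1 (add ~p):
        ○ open, literals {p=false, q=false, r=true}.
      branch 1.2 (add p):
        ○ open, literals {p=true, q=false, r=true}.
  branch 2 (add ((r -> (p -> q)) & (~r | p))):
    ((r -> (p -> q)) & (~r | p)): α-rule — add (r -> (p -> q)), (~r | p).
    (r -> (p -> q)): β-rule — branch into ~r  //  (p -> q).
      branch 2.1 (add ~r):
        × closes — contains both r and ~r.
      branch 2.2 (add (p -> q)):
        (~r | p): β-rule — branch into ~r  //  p.
          branch 2.2.1 (add ~r):
            × closes — contains both r and ~r.
          branch 2.2.2 (add p):
            (p -> q): β-rule — branch into ~p  //  q.
              branch 2.2.2.1 (add ~p):
                × closes — contains both p and ~p.
              branch 2.2.2.2 (add q):
                × closes — contains both q and ~q.
4 branches closed, 2 open.
Each open branch fixes some atoms; the unmentioned ones are free. Counting distinct full assignments: branch {p=false, q=false, r=true} (none free) contributes 1 new; branch {p=true, q=false, r=true} (none free) contributes 1 new. Total: 2.

2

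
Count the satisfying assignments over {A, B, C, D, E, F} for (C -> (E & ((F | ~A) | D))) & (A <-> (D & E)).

24

Initial set: {((C -> (E & ((F | ~A) | D))) & (A <-> (D & E)))}.
((C -> (E & ((F | ~A) | D))) & (A <-> (D & E))): α-rule — add (C -> (E & ((F | ~A) | D))), (A <-> (D & E)).
(C -> (E & ((F | ~A) | D))): β-rule — branch into ~C  //  (E & ((F | ~A) | D)).
  branch 1 (add ~C):
    (A <-> (D & E)): β-rule — branch into A, (D & E)  //  ~A, ~(D & E).
      branch 1.1 (add A, (D & E)):
        (D & E): α-rule — add D, E.
        ○ open, literals {A=true, C=false, D=true, E=true}.
      branch 1.2 (add ~A, ~(D & E)):
        ~(D & E): β-rule — branch into ~D  //  ~E.
          branch 1.2.1 (add ~D):
            ○ open, literals {A=false, C=false, D=false}.
          branch 1.2.2 (add ~E):
            ○ open, literals {A=false, C=false, E=false}.
  branch 2 (add (E & ((F | ~A) | D))):
    (E & ((F | ~A) | D)): α-rule — add E, ((F | ~A) | D).
    (A <-> (D & E)): β-rule — branch into A, (D & E)  //  ~A, ~(D & E).
      branch 2.1 (add A, (D & E)):
        (D & E): α-rule — add D, E.
        ((F | ~A) | D): β-rule — branch into (F | ~A)  //  D.
          branch 2.1.1 (add (F | ~A)):
            (F | ~A): β-rule — branch into F  //  ~A.
              branch 2.1.1.1 (add F):
                ○ open, literals {A=true, D=true, E=true, F=true}.
              branch 2.1.1.2 (add ~A):
                × closes — contains both A and ~A.
          branch 2.1.2 (add D):
            ○ open, literals {A=true, D=true, E=true}.
      branch 2.2 (add ~A, ~(D & E)):
        ((F | ~A) | D): β-rule — branch into (F | ~A)  //  D.
          branch 2.2.1 (add (F | ~A)):
            ~(D & E): β-rule — branch into ~D  //  ~E.
              branch 2.2.1.1 (add ~D):
                (F | ~A): β-rule — branch into F  //  ~A.
                  branch 2.2.1.1.1 (add F):
                    ○ open, literals {A=false, D=false, E=true, F=true}.
                  branch 2.2.1.1.2 (add ~A):
                    ○ open, literals {A=false, D=false, E=true}.
              branch 2.2.1.2 (add ~E):
                × closes — contains both E and ~E.
          branch 2.2.2 (add D):
            ~(D & E): β-rule — branch into ~D  //  ~E.
              branch 2.2.2.1 (add ~D):
                × closes — contains both D and ~D.
              branch 2.2.2.2 (add ~E):
                × closes — contains both E and ~E.
4 branches closed, 7 open.
Each open branch fixes some atoms; the unmentioned ones are free. Counting distinct full assignments: branch {A=true, C=false, D=true, E=true} (B, F) contributes 4 new; branch {A=false, C=false, D=false} (B, E, F) contributes 8 new; branch {A=false, C=false, E=false} (B, D, F) contributes 4 new; branch {A=true, D=true, E=true, F=true} (B, C) contributes 2 new; branch {A=true, D=true, E=true} (B, C, F) contributes 2 new; branch {A=false, D=false, E=true, F=true} (B, C) contributes 2 new; branch {A=false, D=false, E=true} (B, C, F) contributes 2 new. Total: 24.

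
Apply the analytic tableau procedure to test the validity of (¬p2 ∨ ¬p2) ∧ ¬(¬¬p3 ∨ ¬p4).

Assume the negation and expand:
Initial set: {F ((¬p2 ∨ ¬p2) ∧ ¬(¬¬p3 ∨ ¬p4))}.
F ((¬p2 ∨ ¬p2) ∧ ¬(¬¬p3 ∨ ¬p4)): β-rule — branch into F (¬p2 ∨ ¬p2)  //  F ¬(¬¬p3 ∨ ¬p4).
  branch 1 (add F (¬p2 ∨ ¬p2)):
    F (¬p2 ∨ ¬p2): α-rule — add F ¬p2, F ¬p2.
    ○ open, literals {p2=T}.
  branch 2 (add F ¬(¬¬p3 ∨ ¬p4)):
    F ¬(¬¬p3 ∨ ¬p4): β-rule — branch into T ¬¬p3  //  T ¬p4.
      branch 2.1 (add T ¬¬p3):
        T ¬¬p3: drop double negation, giving T p3.
        ○ open, literals {p3=T}.
      branch 2.2 (add T ¬p4):
        ○ open, literals {p4=F}.
0 branches closed, 3 open.
An open branch gives a countermodel: p2=T (unmentioned atoms arbitrary); under it the original formula is false.

Not valid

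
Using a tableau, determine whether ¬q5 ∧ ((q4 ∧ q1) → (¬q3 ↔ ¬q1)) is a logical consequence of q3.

Initial set: {q3; ¬(¬q5 ∧ ((q4 ∧ q1) → (¬q3 ↔ ¬q1)))}.
¬(¬q5 ∧ ((q4 ∧ q1) → (¬q3 ↔ ¬q1))): β-rule — branch into ¬¬q5  //  ¬((q4 ∧ q1) → (¬q3 ↔ ¬q1)).
  branch 1 (add ¬¬q5):
    ○ open, literals {q3=1, q5=1}.
  branch 2 (add ¬((q4 ∧ q1) → (¬q3 ↔ ¬q1))):
    ¬((q4 ∧ q1) → (¬q3 ↔ ¬q1)): α-rule — add (q4 ∧ q1), ¬(¬q3 ↔ ¬q1).
    (q4 ∧ q1): α-rule — add q4, q1.
    ¬(¬q3 ↔ ¬q1): β-rule — branch into ¬q3, ¬¬q1  //  ¬¬q3, ¬q1.
      branch 2.1 (add ¬q3, ¬¬q1):
        × closes — contains both q3 and ¬q3.
      branch 2.2 (add ¬¬q3, ¬q1):
        × closes — contains both q1 and ¬q1.
2 branches closed, 1 open.
An open branch gives a countermodel: q3=1, q5=1 (unmentioned atoms arbitrary); the premises hold there but the conclusion fails.

No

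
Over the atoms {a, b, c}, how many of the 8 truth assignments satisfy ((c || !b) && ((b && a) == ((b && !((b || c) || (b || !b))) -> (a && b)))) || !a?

5

Initial set: {(((c || !b) && ((b && a) == ((b && !((b || c) || (b || !b))) -> (a && b)))) || !a)}.
(((c || !b) && ((b && a) == ((b && !((b || c) || (b || !b))) -> (a && b)))) || !a): β-rule — branch into ((c || !b) && ((b && a) == ((b && !((b || c) || (b || !b))) -> (a && b))))  //  !a.
  branch 1 (add ((c || !b) && ((b && a) == ((b && !((b || c) || (b || !b))) -> (a && b))))):
    ((c || !b) && ((b && a) == ((b && !((b || c) || (b || !b))) -> (a && b)))): α-rule — add (c || !b), ((b && a) == ((b && !((b || c) || (b || !b))) -> (a && b))).
    (c || !b): β-rule — branch into c  //  !b.
      branch 1.1 (add c):
        ((b && a) == ((b && !((b || c) || (b || !b))) -> (a && b))): β-rule — branch into (b && a), ((b && !((b || c) || (b || !b))) -> (a && b))  //  !(b && a), !((b && !((b || c) || (b || !b))) -> (a && b)).
          branch 1.1.1 (add (b && a), ((b && !((b || c) || (b || !b))) -> (a && b))):
            (b && a): α-rule — add b, a.
            ((b && !((b || c) || (b || !b))) -> (a && b)): β-rule — branch into !(b && !((b || c) || (b || !b)))  //  (a && b).
              branch 1.1.1.1 (add !(b && !((b || c) || (b || !b)))):
                !(b && !((b || c) || (b || !b))): β-rule — branch into !b  //  !!((b || c) || (b || !b)).
                  branch 1.1.1.1.1 (add !b):
                    × closes — contains both b and !b.
                  branch 1.1.1.1.2 (add !!((b || c) || (b || !b))):
                    !!((b || c) || (b || !b)): β-rule — branch into (b || c)  //  (b || !b).
                      branch 1.1.1.1.2.1 (add (b || c)):
                        (b || c): β-rule — branch into b  //  c.
                          branch 1.1.1.1.2.1.1 (add b):
                            ○ open, literals {a=true, b=true, c=true}.
                          branch 1.1.1.1.2.1.2 (add c):
                            ○ open, literals {a=true, b=true, c=true}.
                      branch 1.1.1.1.2.2 (add (b || !b)):
                        (b || !b): β-rule — branch into b  //  !b.
                          branch 1.1.1.1.2.2.1 (add b):
                            ○ open, literals {a=true, b=true, c=true}.
                          branch 1.1.1.1.2.2.2 (add !b):
                            × closes — contains both b and !b.
              branch 1.1.1.2 (add (a && b)):
                (a && b): α-rule — add a, b.
                ○ open, literals {a=true, b=true, c=true}.
          branch 1.1.2 (add !(b && a), !((b && !((b || c) || (b || !b))) -> (a && b))):
            !((b && !((b || c) || (b || !b))) -> (a && b)): α-rule — add (b && !((b || c) || (b || !b))), !(a && b).
            (b && !((b || c) || (b || !b))): α-rule — add b, !((b || c) || (b || !b)).
            !((b || c) || (b || !b)): α-rule — add !(b || c), !(b || !b).
            !(b || c): α-rule — add !b, !c.
            × closes — contains both b and !b.
      branch 1.2 (add !b):
        ((b && a) == ((b && !((b || c) || (b || !b))) -> (a && b))): β-rule — branch into (b && a), ((b && !((b || c) || (b || !b))) -> (a && b))  //  !(b && a), !((b && !((b || c) || (b || !b))) -> (a && b)).
          branch 1.2.1 (add (b && a), ((b && !((b || c) || (b || !b))) -> (a && b))):
            (b && a): α-rule — add b, a.
            × closes — contains both b and !b.
          branch 1.2.2 (add !(b && a), !((b && !((b || c) || (b || !b))) -> (a && b))):
            !((b && !((b || c) || (b || !b))) -> (a && b)): α-rule — add (b && !((b || c) || (b || !b))), !(a && b).
            (b && !((b || c) || (b || !b))): α-rule — add b, !((b || c) || (b || !b)).
            × closes — contains both b and !b.
  branch 2 (add !a):
    ○ open, literals {a=false}.
5 branches closed, 5 open.
Each open branch fixes some atoms; the unmentioned ones are free. Counting distinct full assignments: branch {a=true, b=true, c=true} (none free) contributes 1 new; branch {a=true, b=true, c=true} (none free) contributes 0 new; branch {a=true, b=true, c=true} (none free) contributes 0 new; branch {a=true, b=true, c=true} (none free) contributes 0 new; branch {a=false} (b, c) contributes 4 new. Total: 5.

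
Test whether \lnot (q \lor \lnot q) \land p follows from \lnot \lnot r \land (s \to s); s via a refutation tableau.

Initial set: {(\lnot \lnot r \land (s \to s)); s; \lnot (\lnot (q \lor \lnot q) \land p)}.
(\lnot \lnot r \land (s \to s)): α-rule — add \lnot \lnot r, (s \to s).
\lnot \lnot r: drop double negation, giving r.
\lnot (\lnot (q \lor \lnot q) \land p): β-rule — branch into \lnot \lnot (q \lor \lnot q)  //  \lnot p.
  branch 1 (add \lnot \lnot (q \lor \lnot q)):
    (s \to s): β-rule — branch into \lnot s  //  s.
      branch 1.1 (add \lnot s):
        × closes — contains both s and \lnot s.
      branch 1.2 (add s):
        \lnot \lnot (q \lor \lnot q): β-rule — branch into q  //  \lnot q.
          branch 1.2.1 (add q):
            ○ open, literals {q=true, r=true, s=true}.
          branch 1.2.2 (add \lnot q):
            ○ open, literals {q=false, r=true, s=true}.
  branch 2 (add \lnot p):
    (s \to s): β-rule — branch into \lnot s  //  s.
      branch 2.1 (add \lnot s):
        × closes — contains both s and \lnot s.
      branch 2.2 (add s):
        ○ open, literals {p=false, r=true, s=true}.
2 branches closed, 3 open.
An open branch gives a countermodel: q=true, r=true, s=true (unmentioned atoms arbitrary); the premises hold there but the conclusion fails.

No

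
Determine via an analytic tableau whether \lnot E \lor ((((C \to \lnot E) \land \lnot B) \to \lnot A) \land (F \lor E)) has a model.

Satisfiable

Initial set: {T (\lnot E \lor ((((C \to \lnot E) \land \lnot B) \to \lnot A) \land (F \lor E)))}.
T (\lnot E \lor ((((C \to \lnot E) \land \lnot B) \to \lnot A) \land (F \lor E))): β-rule — branch into T \lnot E  //  T ((((C \to \lnot E) \land \lnot B) \to \lnot A) \land (F \lor E)).
  branch 1 (add T \lnot E):
    ○ open, literals {E=F}.
  branch 2 (add T ((((C \to \lnot E) \land \lnot B) \to \lnot A) \land (F \lor E))):
    T ((((C \to \lnot E) \land \lnot B) \to \lnot A) \land (F \lor E)): α-rule — add T (((C \to \lnot E) \land \lnot B) \to \lnot A), T (F \lor E).
    T (((C \to \lnot E) \land \lnot B) \to \lnot A): β-rule — branch into F ((C \to \lnot E) \land \lnot B)  //  T \lnot A.
      branch 2.1 (add F ((C \to \lnot E) \land \lnot B)):
        T (F \lor E): β-rule — branch into T F  //  T E.
          branch 2.1.1 (add T F):
            F ((C \to \lnot E) \land \lnot B): β-rule — branch into F (C \to \lnot E)  //  F \lnot B.
              branch 2.1.1.1 (add F (C \to \lnot E)):
                F (C \to \lnot E): α-rule — add T C, F \lnot E.
                ○ open, literals {C=T, E=T, F=T}.
              branch 2.1.1.2 (add F \lnot B):
                ○ open, literals {B=T, F=T}.
          branch 2.1.2 (add T E):
            F ((C \to \lnot E) \land \lnot B): β-rule — branch into F (C \to \lnot E)  //  F \lnot B.
              branch 2.1.2.1 (add F (C \to \lnot E)):
                F (C \to \lnot E): α-rule — add T C, F \lnot E.
                ○ open, literals {C=T, E=T}.
              branch 2.1.2.2 (add F \lnot B):
                ○ open, literals {B=T, E=T}.
      branch 2.2 (add T \lnot A):
        T (F \lor E): β-rule — branch into T F  //  T E.
          branch 2.2.1 (add T F):
            ○ open, literals {A=F, F=T}.
          branch 2.2.2 (add T E):
            ○ open, literals {A=F, E=T}.
0 branches closed, 7 open.
An open branch gives a satisfying assignment: E=F.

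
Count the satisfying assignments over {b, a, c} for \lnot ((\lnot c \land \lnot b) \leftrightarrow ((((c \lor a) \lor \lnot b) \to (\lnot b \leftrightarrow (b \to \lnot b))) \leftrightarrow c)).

Initial set: {T \lnot ((\lnot c \land \lnot b) \leftrightarrow ((((c \lor a) \lor \lnot b) \to (\lnot b \leftrightarrow (b \to \lnot b))) \leftrightarrow c))}.
T \lnot ((\lnot c \land \lnot b) \leftrightarrow ((((c \lor a) \lor \lnot b) \to (\lnot b \leftrightarrow (b \to \lnot b))) \leftrightarrow c)): β-rule — branch into T (\lnot c \land \lnot b), F ((((c \lor a) \lor \lnot b) \to (\lnot b \leftrightarrow (b \to \lnot b))) \leftrightarrow c)  //  F (\lnot c \land \lnot b), T ((((c \lor a) \lor \lnot b) \to (\lnot b \leftrightarrow (b \to \lnot b))) \leftrightarrow c).
  branch 1 (add T (\lnot c \land \lnot b), F ((((c \lor a) \lor \lnot b) \to (\lnot b \leftrightarrow (b \to \lnot b))) \leftrightarrow c)):
    T (\lnot c \land \lnot b): α-rule — add T \lnot c, T \lnot b.
    F ((((c \lor a) \lor \lnot b) \to (\lnot b \leftrightarrow (b \to \lnot b))) \leftrightarrow c): β-rule — branch into T (((c \lor a) \lor \lnot b) \to (\lnot b \leftrightarrow (b \to \lnot b))), F c  //  F (((c \lor a) \lor \lnot b) \to (\lnot b \leftrightarrow (b \to \lnot b))), T c.
      branch 1.1 (add T (((c \lor a) \lor \lnot b) \to (\lnot b \leftrightarrow (b \to \lnot b))), F c):
        T (((c \lor a) \lor \lnot b) \to (\lnot b \leftrightarrow (b \to \lnot b))): β-rule — branch into F ((c \lor a) \lor \lnot b)  //  T (\lnot b \leftrightarrow (b \to \lnot b)).
          branch 1.1.1 (add F ((c \lor a) \lor \lnot b)):
            F ((c \lor a) \lor \lnot b): α-rule — add F (c \lor a), F \lnot b.
            × closes — contains both b and \lnot b.
          branch 1.1.2 (add T (\lnot b \leftrightarrow (b \to \lnot b))):
            T (\lnot b \leftrightarrow (b \to \lnot b)): β-rule — branch into T \lnot b, T (b \to \lnot b)  //  F \lnot b, F (b \to \lnot b).
              branch 1.1.2.1 (add T \lnot b, T (b \to \lnot b)):
                T (b \to \lnot b): β-rule — branch into F b  //  T \lnot b.
                  branch 1.1.2.1.1 (add F b):
                    ○ open, literals {b=F, c=F}.
                  branch 1.1.2.1.2 (add T \lnot b):
                    ○ open, literals {b=F, c=F}.
              branch 1.1.2.2 (add F \lnot b, F (b \to \lnot b)):
                × closes — contains both b and \lnot b.
      branch 1.2 (add F (((c \lor a) \lor \lnot b) \to (\lnot b \leftrightarrow (b \to \lnot b))), T c):
        × closes — contains both c and \lnot c.
  branch 2 (add F (\lnot c \land \lnot b), T ((((c \lor a) \lor \lnot b) \to (\lnot b \leftrightarrow (b \to \lnot b))) \leftrightarrow c)):
    F (\lnot c \land \lnot b): β-rule — branch into F \lnot c  //  F \lnot b.
      branch 2.1 (add F \lnot c):
        T ((((c \lor a) \lor \lnot b) \to (\lnot b \leftrightarrow (b \to \lnot b))) \leftrightarrow c): β-rule — branch into T (((c \lor a) \lor \lnot b) \to (\lnot b \leftrightarrow (b \to \lnot b))), T c  //  F (((c \lor a) \lor \lnot b) \to (\lnot b \leftrightarrow (b \to \lnot b))), F c.
          branch 2.1.1 (add T (((c \lor a) \lor \lnot b) \to (\lnot b \leftrightarrow (b \to \lnot b))), T c):
            T (((c \lor a) \lor \lnot b) \to (\lnot b \leftrightarrow (b \to \lnot b))): β-rule — branch into F ((c \lor a) \lor \lnot b)  //  T (\lnot b \leftrightarrow (b \to \lnot b)).
              branch 2.1.1.1 (add F ((c \lor a) \lor \lnot b)):
                F ((c \lor a) \lor \lnot b): α-rule — add F (c \lor a), F \lnot b.
                F (c \lor a): α-rule — add F c, F a.
                × closes — contains both c and \lnot c.
              branch 2.1.1.2 (add T (\lnot b \leftrightarrow (b \to \lnot b))):
                T (\lnot b \leftrightarrow (b \to \lnot b)): β-rule — branch into T \lnot b, T (b \to \lnot b)  //  F \lnot b, F (b \to \lnot b).
                  branch 2.1.1.2.1 (add T \lnot b, T (b \to \lnot b)):
                    T (b \to \lnot b): β-rule — branch into F b  //  T \lnot b.
                      branch 2.1.1.2.1.1 (add F b):
                        ○ open, literals {b=F, c=T}.
                      branch 2.1.1.2.1.2 (add T \lnot b):
                        ○ open, literals {b=F, c=T}.
                  branch 2.1.1.2.2 (add F \lnot b, F (b \to \lnot b)):
                    F (b \to \lnot b): α-rule — add T b, F \lnot b.
                    ○ open, literals {b=T, c=T}.
          branch 2.1.2 (add F (((c \lor a) \lor \lnot b) \to (\lnot b \leftrightarrow (b \to \lnot b))), F c):
            × closes — contains both c and \lnot c.
      branch 2.2 (add F \lnot b):
        T ((((c \lor a) \lor \lnot b) \to (\lnot b \leftrightarrow (b \to \lnot b))) \leftrightarrow c): β-rule — branch into T (((c \lor a) \lor \lnot b) \to (\lnot b \leftrightarrow (b \to \lnot b))), T c  //  F (((c \lor a) \lor \lnot b) \to (\lnot b \leftrightarrow (b \to \lnot b))), F c.
          branch 2.2.1 (add T (((c \lor a) \lor \lnot b) \to (\lnot b \leftrightarrow (b \to \lnot b))), T c):
            T (((c \lor a) \lor \lnot b) \to (\lnot b \leftrightarrow (b \to \lnot b))): β-rule — branch into F ((c \lor a) \lor \lnot b)  //  T (\lnot b \leftrightarrow (b \to \lnot b)).
              branch 2.2.1.1 (add F ((c \lor a) \lor \lnot b)):
                F ((c \lor a) \lor \lnot b): α-rule — add F (c \lor a), F \lnot b.
                F (c \lor a): α-rule — add F c, F a.
                × closes — contains both c and \lnot c.
              branch 2.2.1.2 (add T (\lnot b \leftrightarrow (b \to \lnot b))):
                T (\lnot b \leftrightarrow (b \to \lnot b)): β-rule — branch into T \lnot b, T (b \to \lnot b)  //  F \lnot b, F (b \to \lnot b).
                  branch 2.2.1.2.1 (add T \lnot b, T (b \to \lnot b)):
                    × closes — contains both b and \lnot b.
                  branch 2.2.1.2.2 (add F \lnot b, F (b \to \lnot b)):
                    F (b \to \lnot b): α-rule — add T b, F \lnot b.
                    ○ open, literals {b=T, c=T}.
          branch 2.2.2 (add F (((c \lor a) \lor \lnot b) \to (\lnot b \leftrightarrow (b \to \lnot b))), F c):
            F (((c \lor a) \lor \lnot b) \to (\lnot b \leftrightarrow (b \to \lnot b))): α-rule — add T ((c \lor a) \lor \lnot b), F (\lnot b \leftrightarrow (b \to \lnot b)).
            T ((c \lor a) \lor \lnot b): β-rule — branch into T (c \lor a)  //  T \lnot b.
              branch 2.2.2.1 (add T (c \lor a)):
                F (\lnot b \leftrightarrow (b \to \lnot b)): β-rule — branch into T \lnot b, F (b \to \lnot b)  //  F \lnot b, T (b \to \lnot b).
                  branch 2.2.2.1.1 (add T \lnot b, F (b \to \lnot b)):
                    × closes — contains both b and \lnot b.
                  branch 2.2.2.1.2 (add F \lnot b, T (b \to \lnot b)):
                    T (c \lor a): β-rule — branch into T c  //  T a.
                      branch 2.2.2.1.2.1 (add T c):
                        × closes — contains both c and \lnot c.
                      branch 2.2.2.1.2.2 (add T a):
                        T (b \to \lnot b): β-rule — branch into F b  //  T \lnot b.
                          branch 2.2.2.1.2.2.1 (add F b):
                            × closes — contains both b and \lnot b.
                          branch 2.2.2.1.2.2.2 (add T \lnot b):
                            × closes — contains both b and \lnot b.
              branch 2.2.2.2 (add T \lnot b):
                × closes — contains both b and \lnot b.
12 branches closed, 6 open.
Each open branch fixes some atoms; the unmentioned ones are free. Counting distinct full assignments: branch {b=F, c=F} (a) contributes 2 new; branch {b=F, c=F} (a) contributes 0 new; branch {b=F, c=T} (a) contributes 2 new; branch {b=F, c=T} (a) contributes 0 new; branch {b=T, c=T} (a) contributes 2 new; branch {b=T, c=T} (a) contributes 0 new. Total: 6.

6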